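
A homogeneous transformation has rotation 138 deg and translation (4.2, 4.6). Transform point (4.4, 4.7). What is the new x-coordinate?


x' = cos(theta)*px - sin(theta)*py + tx
= -0.7431*4.4 - 0.6691*4.7 + 4.2
= -2.2148


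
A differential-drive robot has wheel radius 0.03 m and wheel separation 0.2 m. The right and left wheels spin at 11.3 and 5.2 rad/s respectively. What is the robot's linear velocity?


vR = r*wR = 0.03*11.3 = 0.339 m/s
vL = r*wL = 0.03*5.2 = 0.156 m/s
v = (vR+vL)/2 = 0.2475 m/s
omega = (vR-vL)/L = 0.915 rad/s
linear velocity = 0.2475 m/s


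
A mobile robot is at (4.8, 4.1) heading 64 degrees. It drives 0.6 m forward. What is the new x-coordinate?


x_new = x0 + d*cos(theta)
= 4.8 + 0.6*cos(64)
= 4.8 + 0.263
= 5.063


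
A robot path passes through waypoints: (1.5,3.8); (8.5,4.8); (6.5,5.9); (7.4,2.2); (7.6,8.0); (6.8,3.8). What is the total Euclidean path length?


Segment lengths:
  seg1 = sqrt((7.0)^2 + (1.0)^2) = 7.0711
  seg2 = sqrt((-2.0)^2 + (1.1)^2) = 2.2825
  seg3 = sqrt((0.9)^2 + (-3.7)^2) = 3.8079
  seg4 = sqrt((0.2)^2 + (5.8)^2) = 5.8034
  seg5 = sqrt((-0.8)^2 + (-4.2)^2) = 4.2755
Total = 23.2405


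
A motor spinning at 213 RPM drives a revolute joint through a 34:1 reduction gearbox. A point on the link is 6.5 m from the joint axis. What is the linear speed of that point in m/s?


omega_motor = 213 * 2*pi/60 = 22.3053 rad/s
omega_joint = omega_motor / 34 = 0.656 rad/s
v = omega_joint * r = 0.656 * 6.5
= 4.2643 m/s


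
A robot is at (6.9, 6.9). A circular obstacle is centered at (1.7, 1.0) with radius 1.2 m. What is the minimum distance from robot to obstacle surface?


center_dist = sqrt((6.9-1.7)^2 + (6.9-1.0)^2)
= sqrt(27.04 + 34.81)
= 7.8645
min_dist = center_dist - radius = 7.8645 - 1.2 = 6.6645 m


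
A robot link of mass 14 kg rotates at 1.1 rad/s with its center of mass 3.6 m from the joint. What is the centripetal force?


F = m * omega^2 * r
= 14 * 1.1^2 * 3.6
= 14 * 1.21 * 3.6
= 60.984 N


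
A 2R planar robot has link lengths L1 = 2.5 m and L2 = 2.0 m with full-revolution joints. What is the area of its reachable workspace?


r_max = L1 + L2 = 4.5 m
r_min = |L1 - L2| = 0.5 m
Area = pi*(r_max^2 - r_min^2)
= pi*(20.25 - 0.25)
= pi * 20.0
= 62.8319 m^2


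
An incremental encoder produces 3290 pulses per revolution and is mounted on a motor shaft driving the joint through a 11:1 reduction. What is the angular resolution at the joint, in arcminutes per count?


counts per rev = 3290
effective counts at joint = 3290 * 11 = 36190
resolution = 360*60 / 36190
= 0.5968 arcmin/count


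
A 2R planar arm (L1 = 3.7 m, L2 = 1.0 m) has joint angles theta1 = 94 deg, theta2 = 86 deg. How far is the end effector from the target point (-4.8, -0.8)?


End effector via forward kinematics:
x = L1*cos(t1) + L2*cos(t1+t2) = -1.2581
y = L1*sin(t1) + L2*sin(t1+t2) = 3.691
Distance to target:
d = sqrt((-4.8 - -1.2581)^2 + (-0.8 - 3.691)^2)
= sqrt(12.5451 + 20.169)
= 5.7196 m


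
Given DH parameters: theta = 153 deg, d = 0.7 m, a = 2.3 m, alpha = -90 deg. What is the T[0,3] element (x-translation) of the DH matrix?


T[0,3] = a * cos(theta)
= 2.3 * cos(153 deg)
= 2.3 * -0.891
= -2.0493


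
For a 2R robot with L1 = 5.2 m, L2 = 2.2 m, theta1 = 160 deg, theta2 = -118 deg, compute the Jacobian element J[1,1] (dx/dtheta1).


J[1,1] = -L1*sin(t1) - L2*sin(t1+t2)
= -5.2*sin(160) - 2.2*sin(42)
= -3.2506


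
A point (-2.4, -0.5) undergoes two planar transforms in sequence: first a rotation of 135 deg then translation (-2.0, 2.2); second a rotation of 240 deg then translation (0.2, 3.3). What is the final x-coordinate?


After transform 1:
x1 = cos(135)*-2.4 - sin(135)*-0.5 + -2.0 = 0.0506
y1 = sin(135)*-2.4 + cos(135)*-0.5 + 2.2 = 0.8565
After transform 2:
x2 = cos(240)*0.0506 - sin(240)*0.8565 + 0.2
= 0.9164


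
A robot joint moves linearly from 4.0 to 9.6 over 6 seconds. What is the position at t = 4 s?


s = t/T = 4/6 = 0.6667
p(t) = p0 + (pf-p0)*s
= 4.0 + (9.6 - 4.0) * 0.6667
= 7.7333


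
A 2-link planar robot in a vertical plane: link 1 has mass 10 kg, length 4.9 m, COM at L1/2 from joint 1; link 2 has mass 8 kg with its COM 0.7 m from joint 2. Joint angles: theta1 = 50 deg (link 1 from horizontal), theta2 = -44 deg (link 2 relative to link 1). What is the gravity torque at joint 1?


Horizontal distance from joint 1 to link-1 COM:
  x_c1 = (L1/2)*cos(t1) = 2.45 * 0.6428 = 1.5748 m
Horizontal distance from joint 1 to link-2 COM:
  x_c2 = L1*cos(t1) + Lc2*cos(t1+t2)
       = 4.9*0.6428 + 0.7*0.9945 = 3.8458 m
tau1 = m1*g*x_c1 + m2*g*x_c2
     = 10*9.81*1.5748 + 8*9.81*3.8458
     = 154.4908 + 301.8203
     = 456.3111 Nm


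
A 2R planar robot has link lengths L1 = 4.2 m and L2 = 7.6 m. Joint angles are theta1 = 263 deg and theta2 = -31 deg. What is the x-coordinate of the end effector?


Convert angles to radians: theta1 = 4.5902, theta2 = -0.5411
x = L1*cos(theta1) + L2*cos(theta1+theta2)
x = -0.5119 + -4.679
x = -5.1909


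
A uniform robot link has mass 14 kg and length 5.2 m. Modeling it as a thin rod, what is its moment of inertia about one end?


I = (1/3) * m * L^2
= (1/3) * 14 * 5.2^2
= 0.333333 * 14 * 27.04
= 126.1867 kg*m^2


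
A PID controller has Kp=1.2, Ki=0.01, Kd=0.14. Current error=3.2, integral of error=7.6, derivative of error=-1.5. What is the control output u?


u = Kp*e + Ki*int(e) + Kd*de/dt
= 1.2*3.2 + 0.01*7.6 + 0.14*(-1.5)
= 3.84 + 0.076 + -0.21
= 3.706


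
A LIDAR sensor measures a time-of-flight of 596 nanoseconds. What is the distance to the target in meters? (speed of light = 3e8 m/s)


tof = 596 ns = 5.96e-07 s
dist = c * tof / 2
= 3e8 * 5.96e-07 / 2
= 89.4 m


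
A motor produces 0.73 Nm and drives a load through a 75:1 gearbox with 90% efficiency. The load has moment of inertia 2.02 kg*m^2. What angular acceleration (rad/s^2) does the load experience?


tau_out = tau_motor * N * eta
= 0.73 * 75 * 0.9 = 49.275 Nm
alpha = tau_out / I = 49.275 / 2.02
= 24.3936 rad/s^2


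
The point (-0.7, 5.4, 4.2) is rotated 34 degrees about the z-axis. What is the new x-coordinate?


Rotation about z-axis: x' = x*cos(theta) - y*sin(theta)
= -0.7 * 0.829 - 5.4 * 0.5592
= -3.6


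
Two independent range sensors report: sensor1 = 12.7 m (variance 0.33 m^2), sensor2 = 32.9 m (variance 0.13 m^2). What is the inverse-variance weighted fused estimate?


w1 = (1/var1) / (1/var1 + 1/var2)
   = 3.0303 / (3.0303 + 7.6923) = 0.2826
w2 = 1 - w1 = 0.7174
fused = w1*s1 + w2*s2 = 3.5891 + 23.6022
= 27.1913 m


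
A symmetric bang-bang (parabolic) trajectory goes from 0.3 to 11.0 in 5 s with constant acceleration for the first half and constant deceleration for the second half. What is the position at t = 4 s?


Symmetric rest-to-rest: each phase covers (pf-p0)/2 in time T/2. 0.5*a*(T/2)^2 = (pf-p0)/2 => a = 4*(pf-p0)/T^2
a = 4*(11.0-0.3)/5^2 = 1.712
t = 4 is in the deceleration phase (t > T/2).
p = pf - 0.5*a*(T-t)^2 = 11.0 - 0.5*1.712*1^2
= 10.144


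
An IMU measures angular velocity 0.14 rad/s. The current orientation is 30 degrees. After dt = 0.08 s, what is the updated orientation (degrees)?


delta_theta = w * dt = 0.14 * 0.08 = 0.0112 rad
= 0.6417 deg
theta_new = 30 + 0.6417 = 30.6417 deg


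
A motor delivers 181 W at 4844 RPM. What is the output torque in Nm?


omega = 4844 * 2*pi/60 = 507.2625 rad/s
tau = P / omega = 181 / 507.2625
= 0.3568 Nm


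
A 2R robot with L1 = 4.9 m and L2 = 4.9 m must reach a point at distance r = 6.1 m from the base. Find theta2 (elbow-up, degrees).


cos(theta2) = (r^2 - L1^2 - L2^2) / (2*L1*L2)
cos(theta2) = (37.21 - 24.01 - 24.01) / 48.02
cos(theta2) = -0.225115
theta2 = 103.0096 degrees


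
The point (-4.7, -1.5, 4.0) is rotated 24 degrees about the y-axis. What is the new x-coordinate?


Rotation about y-axis: x' = x*cos(theta) + z*sin(theta)
= -4.7 * 0.9135 + 4.0 * 0.4067
= -2.6667


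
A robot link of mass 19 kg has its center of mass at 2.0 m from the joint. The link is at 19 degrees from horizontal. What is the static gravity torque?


tau = m*g*L*cos(angle)
= 19 * 9.81 * 2.0 * cos(19 deg)
= 19 * 9.81 * 2.0 * 0.9455
= 352.4704 Nm


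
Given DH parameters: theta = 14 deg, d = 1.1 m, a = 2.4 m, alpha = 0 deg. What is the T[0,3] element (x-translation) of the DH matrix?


T[0,3] = a * cos(theta)
= 2.4 * cos(14 deg)
= 2.4 * 0.9703
= 2.3287


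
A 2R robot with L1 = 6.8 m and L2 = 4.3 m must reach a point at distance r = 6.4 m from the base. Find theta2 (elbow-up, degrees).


cos(theta2) = (r^2 - L1^2 - L2^2) / (2*L1*L2)
cos(theta2) = (40.96 - 46.24 - 18.49) / 58.48
cos(theta2) = -0.406464
theta2 = 113.9829 degrees


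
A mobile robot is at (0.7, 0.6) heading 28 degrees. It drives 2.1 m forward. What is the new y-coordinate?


y_new = y0 + d*sin(theta)
= 0.6 + 2.1*sin(28)
= 0.6 + 0.9859
= 1.5859


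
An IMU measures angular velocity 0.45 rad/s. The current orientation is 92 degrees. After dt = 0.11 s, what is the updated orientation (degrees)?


delta_theta = w * dt = 0.45 * 0.11 = 0.0495 rad
= 2.8361 deg
theta_new = 92 + 2.8361 = 94.8361 deg


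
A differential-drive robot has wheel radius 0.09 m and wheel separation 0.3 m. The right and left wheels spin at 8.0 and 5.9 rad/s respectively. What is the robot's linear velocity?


vR = r*wR = 0.09*8.0 = 0.72 m/s
vL = r*wL = 0.09*5.9 = 0.531 m/s
v = (vR+vL)/2 = 0.6255 m/s
omega = (vR-vL)/L = 0.63 rad/s
linear velocity = 0.6255 m/s


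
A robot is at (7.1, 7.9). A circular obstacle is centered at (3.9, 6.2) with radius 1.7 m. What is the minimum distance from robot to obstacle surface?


center_dist = sqrt((7.1-3.9)^2 + (7.9-6.2)^2)
= sqrt(10.24 + 2.89)
= 3.6235
min_dist = center_dist - radius = 3.6235 - 1.7 = 1.9235 m


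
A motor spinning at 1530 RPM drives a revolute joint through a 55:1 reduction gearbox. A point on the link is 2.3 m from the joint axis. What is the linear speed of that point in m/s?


omega_motor = 1530 * 2*pi/60 = 160.2212 rad/s
omega_joint = omega_motor / 55 = 2.9131 rad/s
v = omega_joint * r = 2.9131 * 2.3
= 6.7002 m/s


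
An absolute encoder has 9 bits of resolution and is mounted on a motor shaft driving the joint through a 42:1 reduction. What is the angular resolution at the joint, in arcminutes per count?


counts = 2^9 = 512
effective counts at joint = 512 * 42 = 21504
resolution = 360*60 / 21504
= 1.0045 arcmin/count


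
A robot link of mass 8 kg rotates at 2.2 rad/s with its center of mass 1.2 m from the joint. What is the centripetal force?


F = m * omega^2 * r
= 8 * 2.2^2 * 1.2
= 8 * 4.84 * 1.2
= 46.464 N


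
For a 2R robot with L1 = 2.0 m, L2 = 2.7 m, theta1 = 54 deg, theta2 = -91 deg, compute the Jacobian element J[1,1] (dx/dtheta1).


J[1,1] = -L1*sin(t1) - L2*sin(t1+t2)
= -2.0*sin(54) - 2.7*sin(-37)
= 0.0069


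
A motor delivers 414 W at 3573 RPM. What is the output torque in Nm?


omega = 3573 * 2*pi/60 = 374.1637 rad/s
tau = P / omega = 414 / 374.1637
= 1.1065 Nm


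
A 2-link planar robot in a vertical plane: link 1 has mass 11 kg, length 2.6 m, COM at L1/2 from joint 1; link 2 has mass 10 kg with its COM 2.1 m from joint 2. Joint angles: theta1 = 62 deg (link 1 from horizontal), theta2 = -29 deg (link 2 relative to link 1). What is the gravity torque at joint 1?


Horizontal distance from joint 1 to link-1 COM:
  x_c1 = (L1/2)*cos(t1) = 1.3 * 0.4695 = 0.6103 m
Horizontal distance from joint 1 to link-2 COM:
  x_c2 = L1*cos(t1) + Lc2*cos(t1+t2)
       = 2.6*0.4695 + 2.1*0.8387 = 2.9818 m
tau1 = m1*g*x_c1 + m2*g*x_c2
     = 11*9.81*0.6103 + 10*9.81*2.9818
     = 65.8589 + 292.5179
     = 358.3768 Nm


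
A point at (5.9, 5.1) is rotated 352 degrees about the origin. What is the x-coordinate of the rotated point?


x' = x*cos(theta) - y*sin(theta)
cos(352 deg) = 0.9903, sin(352 deg) = -0.1392
x' = 5.9 * 0.9903 - 5.1 * -0.1392
= 5.8426 - -0.7098
= 6.5524


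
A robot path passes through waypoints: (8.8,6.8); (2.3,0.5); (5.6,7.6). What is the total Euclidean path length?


Segment lengths:
  seg1 = sqrt((-6.5)^2 + (-6.3)^2) = 9.0521
  seg2 = sqrt((3.3)^2 + (7.1)^2) = 7.8294
Total = 16.8815


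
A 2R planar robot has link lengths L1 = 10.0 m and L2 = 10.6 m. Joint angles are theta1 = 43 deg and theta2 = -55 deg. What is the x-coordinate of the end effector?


Convert angles to radians: theta1 = 0.7505, theta2 = -0.9599
x = L1*cos(theta1) + L2*cos(theta1+theta2)
x = 7.3135 + 10.3684
x = 17.6819


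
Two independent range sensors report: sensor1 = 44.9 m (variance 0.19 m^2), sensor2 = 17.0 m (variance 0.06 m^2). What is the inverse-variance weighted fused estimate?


w1 = (1/var1) / (1/var1 + 1/var2)
   = 5.2632 / (5.2632 + 16.6667) = 0.24
w2 = 1 - w1 = 0.76
fused = w1*s1 + w2*s2 = 10.776 + 12.92
= 23.696 m


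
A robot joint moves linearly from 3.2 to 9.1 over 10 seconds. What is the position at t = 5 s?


s = t/T = 5/10 = 0.5
p(t) = p0 + (pf-p0)*s
= 3.2 + (9.1 - 3.2) * 0.5
= 6.15


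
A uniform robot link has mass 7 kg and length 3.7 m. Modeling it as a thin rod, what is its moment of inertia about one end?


I = (1/3) * m * L^2
= (1/3) * 7 * 3.7^2
= 0.333333 * 7 * 13.69
= 31.9433 kg*m^2


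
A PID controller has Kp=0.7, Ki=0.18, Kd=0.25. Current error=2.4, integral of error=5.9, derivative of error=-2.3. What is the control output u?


u = Kp*e + Ki*int(e) + Kd*de/dt
= 0.7*2.4 + 0.18*5.9 + 0.25*(-2.3)
= 1.68 + 1.062 + -0.575
= 2.167


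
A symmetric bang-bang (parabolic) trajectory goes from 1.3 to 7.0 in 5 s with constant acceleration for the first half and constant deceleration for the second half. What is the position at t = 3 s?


Symmetric rest-to-rest: each phase covers (pf-p0)/2 in time T/2. 0.5*a*(T/2)^2 = (pf-p0)/2 => a = 4*(pf-p0)/T^2
a = 4*(7.0-1.3)/5^2 = 0.912
t = 3 is in the deceleration phase (t > T/2).
p = pf - 0.5*a*(T-t)^2 = 7.0 - 0.5*0.912*2^2
= 5.176


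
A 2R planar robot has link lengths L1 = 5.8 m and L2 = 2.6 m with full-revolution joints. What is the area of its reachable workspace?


r_max = L1 + L2 = 8.4 m
r_min = |L1 - L2| = 3.2 m
Area = pi*(r_max^2 - r_min^2)
= pi*(70.56 - 10.24)
= pi * 60.32
= 189.5009 m^2


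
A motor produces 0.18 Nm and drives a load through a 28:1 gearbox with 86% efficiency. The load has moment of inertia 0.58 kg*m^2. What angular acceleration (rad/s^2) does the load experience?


tau_out = tau_motor * N * eta
= 0.18 * 28 * 0.86 = 4.3344 Nm
alpha = tau_out / I = 4.3344 / 0.58
= 7.4731 rad/s^2


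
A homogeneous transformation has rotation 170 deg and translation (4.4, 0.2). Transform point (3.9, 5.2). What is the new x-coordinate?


x' = cos(theta)*px - sin(theta)*py + tx
= -0.9848*3.9 - 0.1736*5.2 + 4.4
= -0.3437


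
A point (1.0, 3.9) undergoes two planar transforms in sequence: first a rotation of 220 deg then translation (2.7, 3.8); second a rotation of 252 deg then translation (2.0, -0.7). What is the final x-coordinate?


After transform 1:
x1 = cos(220)*1.0 - sin(220)*3.9 + 2.7 = 4.4408
y1 = sin(220)*1.0 + cos(220)*3.9 + 3.8 = 0.1696
After transform 2:
x2 = cos(252)*4.4408 - sin(252)*0.1696 + 2.0
= 0.789


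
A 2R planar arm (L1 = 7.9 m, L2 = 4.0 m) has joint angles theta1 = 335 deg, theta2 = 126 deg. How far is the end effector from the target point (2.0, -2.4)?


End effector via forward kinematics:
x = L1*cos(t1) + L2*cos(t1+t2) = 6.3966
y = L1*sin(t1) + L2*sin(t1+t2) = 0.5878
Distance to target:
d = sqrt((2.0 - 6.3966)^2 + (-2.4 - 0.5878)^2)
= sqrt(19.3301 + 8.9271)
= 5.3157 m


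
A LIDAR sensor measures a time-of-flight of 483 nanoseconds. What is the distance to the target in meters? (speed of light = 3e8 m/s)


tof = 483 ns = 4.83e-07 s
dist = c * tof / 2
= 3e8 * 4.83e-07 / 2
= 72.45 m


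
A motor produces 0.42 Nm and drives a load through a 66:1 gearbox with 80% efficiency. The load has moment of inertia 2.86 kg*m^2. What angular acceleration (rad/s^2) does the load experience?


tau_out = tau_motor * N * eta
= 0.42 * 66 * 0.8 = 22.176 Nm
alpha = tau_out / I = 22.176 / 2.86
= 7.7538 rad/s^2


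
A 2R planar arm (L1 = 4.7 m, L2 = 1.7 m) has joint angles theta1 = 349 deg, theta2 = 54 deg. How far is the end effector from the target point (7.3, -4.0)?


End effector via forward kinematics:
x = L1*cos(t1) + L2*cos(t1+t2) = 5.8569
y = L1*sin(t1) + L2*sin(t1+t2) = 0.2626
Distance to target:
d = sqrt((7.3 - 5.8569)^2 + (-4.0 - 0.2626)^2)
= sqrt(2.0824 + 18.1697)
= 4.5002 m


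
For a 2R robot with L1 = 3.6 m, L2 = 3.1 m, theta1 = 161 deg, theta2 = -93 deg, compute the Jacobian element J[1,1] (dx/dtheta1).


J[1,1] = -L1*sin(t1) - L2*sin(t1+t2)
= -3.6*sin(161) - 3.1*sin(68)
= -4.0463


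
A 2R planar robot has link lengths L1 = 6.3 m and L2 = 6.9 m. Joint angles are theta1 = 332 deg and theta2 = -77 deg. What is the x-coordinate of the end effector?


Convert angles to radians: theta1 = 5.7945, theta2 = -1.3439
x = L1*cos(theta1) + L2*cos(theta1+theta2)
x = 5.5626 + -1.7859
x = 3.7767


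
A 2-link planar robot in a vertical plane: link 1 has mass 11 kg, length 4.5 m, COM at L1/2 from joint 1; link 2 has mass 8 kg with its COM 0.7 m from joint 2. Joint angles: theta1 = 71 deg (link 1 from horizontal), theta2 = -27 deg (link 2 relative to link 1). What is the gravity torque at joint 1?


Horizontal distance from joint 1 to link-1 COM:
  x_c1 = (L1/2)*cos(t1) = 2.25 * 0.3256 = 0.7325 m
Horizontal distance from joint 1 to link-2 COM:
  x_c2 = L1*cos(t1) + Lc2*cos(t1+t2)
       = 4.5*0.3256 + 0.7*0.7193 = 1.9686 m
tau1 = m1*g*x_c1 + m2*g*x_c2
     = 11*9.81*0.7325 + 8*9.81*1.9686
     = 79.0471 + 154.4953
     = 233.5424 Nm


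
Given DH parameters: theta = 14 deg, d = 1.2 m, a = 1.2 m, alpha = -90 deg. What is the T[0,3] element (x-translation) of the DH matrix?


T[0,3] = a * cos(theta)
= 1.2 * cos(14 deg)
= 1.2 * 0.9703
= 1.1644


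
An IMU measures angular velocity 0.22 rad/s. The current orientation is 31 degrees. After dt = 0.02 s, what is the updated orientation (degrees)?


delta_theta = w * dt = 0.22 * 0.02 = 0.0044 rad
= 0.2521 deg
theta_new = 31 + 0.2521 = 31.2521 deg


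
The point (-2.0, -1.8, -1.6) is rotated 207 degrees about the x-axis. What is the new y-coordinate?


Rotation about x-axis: y' = y*cos(theta) - z*sin(theta)
= -1.8 * -0.891 - -1.6 * -0.454
= 0.8774


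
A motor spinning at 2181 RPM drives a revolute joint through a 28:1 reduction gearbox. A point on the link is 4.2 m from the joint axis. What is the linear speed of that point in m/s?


omega_motor = 2181 * 2*pi/60 = 228.3938 rad/s
omega_joint = omega_motor / 28 = 8.1569 rad/s
v = omega_joint * r = 8.1569 * 4.2
= 34.2591 m/s


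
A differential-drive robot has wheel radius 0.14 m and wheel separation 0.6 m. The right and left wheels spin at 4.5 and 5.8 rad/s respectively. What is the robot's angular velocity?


vR = r*wR = 0.14*4.5 = 0.63 m/s
vL = r*wL = 0.14*5.8 = 0.812 m/s
v = (vR+vL)/2 = 0.721 m/s
omega = (vR-vL)/L = -0.3033 rad/s
angular velocity = -0.3033 rad/s


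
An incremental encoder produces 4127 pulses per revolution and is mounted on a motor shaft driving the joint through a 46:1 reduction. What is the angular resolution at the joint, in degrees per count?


counts per rev = 4127
effective counts at joint = 4127 * 46 = 189842
resolution = 360 / 189842
= 0.0019 deg/count


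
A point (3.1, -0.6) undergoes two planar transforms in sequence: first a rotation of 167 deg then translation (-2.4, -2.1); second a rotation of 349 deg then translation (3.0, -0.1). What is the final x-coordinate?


After transform 1:
x1 = cos(167)*3.1 - sin(167)*-0.6 + -2.4 = -5.2856
y1 = sin(167)*3.1 + cos(167)*-0.6 + -2.1 = -0.818
After transform 2:
x2 = cos(349)*-5.2856 - sin(349)*-0.818 + 3.0
= -2.3446


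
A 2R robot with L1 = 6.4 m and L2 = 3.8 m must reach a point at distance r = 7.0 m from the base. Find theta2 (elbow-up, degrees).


cos(theta2) = (r^2 - L1^2 - L2^2) / (2*L1*L2)
cos(theta2) = (49.0 - 40.96 - 14.44) / 48.64
cos(theta2) = -0.131579
theta2 = 97.5608 degrees


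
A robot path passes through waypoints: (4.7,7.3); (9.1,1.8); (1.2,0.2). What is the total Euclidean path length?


Segment lengths:
  seg1 = sqrt((4.4)^2 + (-5.5)^2) = 7.0434
  seg2 = sqrt((-7.9)^2 + (-1.6)^2) = 8.0604
Total = 15.1038


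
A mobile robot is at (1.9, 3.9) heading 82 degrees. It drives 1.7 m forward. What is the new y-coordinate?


y_new = y0 + d*sin(theta)
= 3.9 + 1.7*sin(82)
= 3.9 + 1.6835
= 5.5835


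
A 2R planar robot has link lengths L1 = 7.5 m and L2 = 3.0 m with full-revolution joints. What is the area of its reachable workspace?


r_max = L1 + L2 = 10.5 m
r_min = |L1 - L2| = 4.5 m
Area = pi*(r_max^2 - r_min^2)
= pi*(110.25 - 20.25)
= pi * 90.0
= 282.7433 m^2


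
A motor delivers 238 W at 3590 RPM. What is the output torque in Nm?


omega = 3590 * 2*pi/60 = 375.9439 rad/s
tau = P / omega = 238 / 375.9439
= 0.6331 Nm


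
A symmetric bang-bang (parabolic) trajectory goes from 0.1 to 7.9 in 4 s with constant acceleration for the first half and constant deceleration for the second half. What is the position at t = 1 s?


Symmetric rest-to-rest: each phase covers (pf-p0)/2 in time T/2. 0.5*a*(T/2)^2 = (pf-p0)/2 => a = 4*(pf-p0)/T^2
a = 4*(7.9-0.1)/4^2 = 1.95
t = 1 is in the acceleration phase (t <= T/2).
p = p0 + 0.5*a*t^2 = 0.1 + 0.5*1.95*1^2
= 1.075


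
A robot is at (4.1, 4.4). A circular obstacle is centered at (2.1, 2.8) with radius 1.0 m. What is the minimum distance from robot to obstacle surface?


center_dist = sqrt((4.1-2.1)^2 + (4.4-2.8)^2)
= sqrt(4.0 + 2.56)
= 2.5612
min_dist = center_dist - radius = 2.5612 - 1.0 = 1.5612 m


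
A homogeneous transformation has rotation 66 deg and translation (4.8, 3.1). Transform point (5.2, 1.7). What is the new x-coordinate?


x' = cos(theta)*px - sin(theta)*py + tx
= 0.4067*5.2 - 0.9135*1.7 + 4.8
= 5.362


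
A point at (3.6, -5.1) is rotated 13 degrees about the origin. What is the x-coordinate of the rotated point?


x' = x*cos(theta) - y*sin(theta)
cos(13 deg) = 0.9744, sin(13 deg) = 0.225
x' = 3.6 * 0.9744 - -5.1 * 0.225
= 3.5077 - -1.1473
= 4.655


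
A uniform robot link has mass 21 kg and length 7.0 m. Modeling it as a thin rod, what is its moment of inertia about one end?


I = (1/3) * m * L^2
= (1/3) * 21 * 7.0^2
= 0.333333 * 21 * 49.0
= 343.0 kg*m^2


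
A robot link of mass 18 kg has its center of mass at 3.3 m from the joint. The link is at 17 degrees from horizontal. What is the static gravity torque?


tau = m*g*L*cos(angle)
= 18 * 9.81 * 3.3 * cos(17 deg)
= 18 * 9.81 * 3.3 * 0.9563
= 557.2522 Nm


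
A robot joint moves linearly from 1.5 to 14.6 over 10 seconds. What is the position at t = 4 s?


s = t/T = 4/10 = 0.4
p(t) = p0 + (pf-p0)*s
= 1.5 + (14.6 - 1.5) * 0.4
= 6.74


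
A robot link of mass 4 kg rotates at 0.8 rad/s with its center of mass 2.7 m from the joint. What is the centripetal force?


F = m * omega^2 * r
= 4 * 0.8^2 * 2.7
= 4 * 0.64 * 2.7
= 6.912 N


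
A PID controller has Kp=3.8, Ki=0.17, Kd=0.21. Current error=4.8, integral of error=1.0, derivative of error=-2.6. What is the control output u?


u = Kp*e + Ki*int(e) + Kd*de/dt
= 3.8*4.8 + 0.17*1.0 + 0.21*(-2.6)
= 18.24 + 0.17 + -0.546
= 17.864


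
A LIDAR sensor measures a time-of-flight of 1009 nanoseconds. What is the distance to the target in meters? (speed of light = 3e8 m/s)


tof = 1009 ns = 1.009e-06 s
dist = c * tof / 2
= 3e8 * 1.009e-06 / 2
= 151.35 m


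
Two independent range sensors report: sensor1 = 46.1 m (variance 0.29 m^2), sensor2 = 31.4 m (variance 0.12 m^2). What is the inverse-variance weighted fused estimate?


w1 = (1/var1) / (1/var1 + 1/var2)
   = 3.4483 / (3.4483 + 8.3333) = 0.2927
w2 = 1 - w1 = 0.7073
fused = w1*s1 + w2*s2 = 13.4927 + 22.2098
= 35.7024 m


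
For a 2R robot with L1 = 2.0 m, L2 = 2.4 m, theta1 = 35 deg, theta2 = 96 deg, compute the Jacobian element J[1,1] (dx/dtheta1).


J[1,1] = -L1*sin(t1) - L2*sin(t1+t2)
= -2.0*sin(35) - 2.4*sin(131)
= -2.9585


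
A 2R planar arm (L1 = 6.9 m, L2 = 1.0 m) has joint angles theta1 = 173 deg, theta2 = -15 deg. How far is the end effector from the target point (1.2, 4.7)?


End effector via forward kinematics:
x = L1*cos(t1) + L2*cos(t1+t2) = -7.7758
y = L1*sin(t1) + L2*sin(t1+t2) = 1.2155
Distance to target:
d = sqrt((1.2 - -7.7758)^2 + (4.7 - 1.2155)^2)
= sqrt(80.5641 + 12.1417)
= 9.6284 m


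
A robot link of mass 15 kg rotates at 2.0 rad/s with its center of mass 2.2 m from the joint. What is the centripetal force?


F = m * omega^2 * r
= 15 * 2.0^2 * 2.2
= 15 * 4.0 * 2.2
= 132.0 N


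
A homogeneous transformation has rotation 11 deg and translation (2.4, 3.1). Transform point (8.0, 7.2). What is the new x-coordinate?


x' = cos(theta)*px - sin(theta)*py + tx
= 0.9816*8.0 - 0.1908*7.2 + 2.4
= 8.8792


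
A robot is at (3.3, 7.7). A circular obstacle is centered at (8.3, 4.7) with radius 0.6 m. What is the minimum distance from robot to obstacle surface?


center_dist = sqrt((3.3-8.3)^2 + (7.7-4.7)^2)
= sqrt(25.0 + 9.0)
= 5.831
min_dist = center_dist - radius = 5.831 - 0.6 = 5.231 m


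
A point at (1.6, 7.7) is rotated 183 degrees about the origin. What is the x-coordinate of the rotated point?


x' = x*cos(theta) - y*sin(theta)
cos(183 deg) = -0.9986, sin(183 deg) = -0.0523
x' = 1.6 * -0.9986 - 7.7 * -0.0523
= -1.5978 - -0.403
= -1.1948


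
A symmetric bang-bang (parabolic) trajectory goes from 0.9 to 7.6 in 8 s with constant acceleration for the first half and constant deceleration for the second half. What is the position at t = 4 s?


Symmetric rest-to-rest: each phase covers (pf-p0)/2 in time T/2. 0.5*a*(T/2)^2 = (pf-p0)/2 => a = 4*(pf-p0)/T^2
a = 4*(7.6-0.9)/8^2 = 0.4187
t = 4 is in the acceleration phase (t <= T/2).
p = p0 + 0.5*a*t^2 = 0.9 + 0.5*0.4187*4^2
= 4.25


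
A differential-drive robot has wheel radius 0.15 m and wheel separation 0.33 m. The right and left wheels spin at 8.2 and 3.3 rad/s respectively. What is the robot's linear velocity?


vR = r*wR = 0.15*8.2 = 1.23 m/s
vL = r*wL = 0.15*3.3 = 0.495 m/s
v = (vR+vL)/2 = 0.8625 m/s
omega = (vR-vL)/L = 2.2273 rad/s
linear velocity = 0.8625 m/s


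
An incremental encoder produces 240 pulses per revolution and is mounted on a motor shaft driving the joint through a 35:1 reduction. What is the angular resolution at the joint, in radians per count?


counts per rev = 240
effective counts at joint = 240 * 35 = 8400
resolution = 2*pi / 8400
= 7.4800e-04 rad/count


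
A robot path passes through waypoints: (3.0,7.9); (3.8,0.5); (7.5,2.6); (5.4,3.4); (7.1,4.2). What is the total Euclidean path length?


Segment lengths:
  seg1 = sqrt((0.8)^2 + (-7.4)^2) = 7.4431
  seg2 = sqrt((3.7)^2 + (2.1)^2) = 4.2544
  seg3 = sqrt((-2.1)^2 + (0.8)^2) = 2.2472
  seg4 = sqrt((1.7)^2 + (0.8)^2) = 1.8788
Total = 15.8236


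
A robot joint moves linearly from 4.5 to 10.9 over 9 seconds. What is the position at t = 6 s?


s = t/T = 6/9 = 0.6667
p(t) = p0 + (pf-p0)*s
= 4.5 + (10.9 - 4.5) * 0.6667
= 8.7667


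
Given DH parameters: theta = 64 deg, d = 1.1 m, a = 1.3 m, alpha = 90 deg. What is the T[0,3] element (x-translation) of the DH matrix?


T[0,3] = a * cos(theta)
= 1.3 * cos(64 deg)
= 1.3 * 0.4384
= 0.5699


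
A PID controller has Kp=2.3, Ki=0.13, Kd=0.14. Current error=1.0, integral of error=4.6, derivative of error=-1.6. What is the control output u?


u = Kp*e + Ki*int(e) + Kd*de/dt
= 2.3*1.0 + 0.13*4.6 + 0.14*(-1.6)
= 2.3 + 0.598 + -0.224
= 2.674


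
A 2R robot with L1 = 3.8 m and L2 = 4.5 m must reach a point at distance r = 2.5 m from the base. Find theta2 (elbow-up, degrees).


cos(theta2) = (r^2 - L1^2 - L2^2) / (2*L1*L2)
cos(theta2) = (6.25 - 14.44 - 20.25) / 34.2
cos(theta2) = -0.831579
theta2 = 146.2613 degrees


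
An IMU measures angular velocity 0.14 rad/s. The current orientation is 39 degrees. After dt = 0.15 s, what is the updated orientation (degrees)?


delta_theta = w * dt = 0.14 * 0.15 = 0.021 rad
= 1.2032 deg
theta_new = 39 + 1.2032 = 40.2032 deg


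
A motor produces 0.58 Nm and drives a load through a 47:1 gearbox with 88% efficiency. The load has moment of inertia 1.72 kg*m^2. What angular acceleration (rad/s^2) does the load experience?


tau_out = tau_motor * N * eta
= 0.58 * 47 * 0.88 = 23.9888 Nm
alpha = tau_out / I = 23.9888 / 1.72
= 13.947 rad/s^2


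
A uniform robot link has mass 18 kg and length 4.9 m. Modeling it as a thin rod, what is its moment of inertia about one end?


I = (1/3) * m * L^2
= (1/3) * 18 * 4.9^2
= 0.333333 * 18 * 24.01
= 144.06 kg*m^2


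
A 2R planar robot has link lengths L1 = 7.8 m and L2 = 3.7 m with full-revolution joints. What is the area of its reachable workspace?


r_max = L1 + L2 = 11.5 m
r_min = |L1 - L2| = 4.1 m
Area = pi*(r_max^2 - r_min^2)
= pi*(132.25 - 16.81)
= pi * 115.44
= 362.6655 m^2


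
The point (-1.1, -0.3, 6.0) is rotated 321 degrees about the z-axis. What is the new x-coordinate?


Rotation about z-axis: x' = x*cos(theta) - y*sin(theta)
= -1.1 * 0.7771 - -0.3 * -0.6293
= -1.0437


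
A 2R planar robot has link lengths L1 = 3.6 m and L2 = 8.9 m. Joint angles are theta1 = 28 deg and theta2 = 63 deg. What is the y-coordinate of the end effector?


Convert angles to radians: theta1 = 0.4887, theta2 = 1.0996
y = L1*sin(theta1) + L2*sin(theta1+theta2)
y = 1.6901 + 8.8986
y = 10.5887


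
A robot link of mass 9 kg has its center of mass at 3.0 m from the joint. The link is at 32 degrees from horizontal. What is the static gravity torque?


tau = m*g*L*cos(angle)
= 9 * 9.81 * 3.0 * cos(32 deg)
= 9 * 9.81 * 3.0 * 0.848
= 224.6225 Nm


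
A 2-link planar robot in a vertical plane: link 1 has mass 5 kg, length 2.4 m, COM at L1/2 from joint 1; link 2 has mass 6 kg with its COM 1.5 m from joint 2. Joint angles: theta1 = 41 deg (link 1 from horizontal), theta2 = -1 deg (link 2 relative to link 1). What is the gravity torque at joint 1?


Horizontal distance from joint 1 to link-1 COM:
  x_c1 = (L1/2)*cos(t1) = 1.2 * 0.7547 = 0.9057 m
Horizontal distance from joint 1 to link-2 COM:
  x_c2 = L1*cos(t1) + Lc2*cos(t1+t2)
       = 2.4*0.7547 + 1.5*0.766 = 2.9604 m
tau1 = m1*g*x_c1 + m2*g*x_c2
     = 5*9.81*0.9057 + 6*9.81*2.9604
     = 44.4222 + 174.2474
     = 218.6696 Nm


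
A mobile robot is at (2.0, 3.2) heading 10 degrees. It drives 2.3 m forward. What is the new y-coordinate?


y_new = y0 + d*sin(theta)
= 3.2 + 2.3*sin(10)
= 3.2 + 0.3994
= 3.5994


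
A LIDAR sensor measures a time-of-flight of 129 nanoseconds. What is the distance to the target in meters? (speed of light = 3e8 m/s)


tof = 129 ns = 1.29e-07 s
dist = c * tof / 2
= 3e8 * 1.29e-07 / 2
= 19.35 m


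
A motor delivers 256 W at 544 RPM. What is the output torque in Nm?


omega = 544 * 2*pi/60 = 56.9675 rad/s
tau = P / omega = 256 / 56.9675
= 4.4938 Nm


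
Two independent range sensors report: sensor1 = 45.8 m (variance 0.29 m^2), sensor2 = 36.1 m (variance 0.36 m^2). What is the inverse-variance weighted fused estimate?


w1 = (1/var1) / (1/var1 + 1/var2)
   = 3.4483 / (3.4483 + 2.7778) = 0.5538
w2 = 1 - w1 = 0.4462
fused = w1*s1 + w2*s2 = 25.3662 + 16.1062
= 41.4723 m


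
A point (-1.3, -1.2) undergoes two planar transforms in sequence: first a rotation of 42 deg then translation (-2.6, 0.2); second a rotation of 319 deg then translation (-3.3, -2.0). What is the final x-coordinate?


After transform 1:
x1 = cos(42)*-1.3 - sin(42)*-1.2 + -2.6 = -2.7631
y1 = sin(42)*-1.3 + cos(42)*-1.2 + 0.2 = -1.5616
After transform 2:
x2 = cos(319)*-2.7631 - sin(319)*-1.5616 + -3.3
= -6.4099


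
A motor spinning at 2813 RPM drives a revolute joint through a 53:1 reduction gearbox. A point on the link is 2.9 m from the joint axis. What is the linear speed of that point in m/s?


omega_motor = 2813 * 2*pi/60 = 294.5767 rad/s
omega_joint = omega_motor / 53 = 5.5581 rad/s
v = omega_joint * r = 5.5581 * 2.9
= 16.1183 m/s


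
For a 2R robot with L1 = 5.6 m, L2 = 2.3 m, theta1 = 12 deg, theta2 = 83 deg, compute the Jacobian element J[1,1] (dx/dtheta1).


J[1,1] = -L1*sin(t1) - L2*sin(t1+t2)
= -5.6*sin(12) - 2.3*sin(95)
= -3.4556


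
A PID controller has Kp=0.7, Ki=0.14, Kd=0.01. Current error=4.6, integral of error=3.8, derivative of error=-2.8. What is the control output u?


u = Kp*e + Ki*int(e) + Kd*de/dt
= 0.7*4.6 + 0.14*3.8 + 0.01*(-2.8)
= 3.22 + 0.532 + -0.028
= 3.724


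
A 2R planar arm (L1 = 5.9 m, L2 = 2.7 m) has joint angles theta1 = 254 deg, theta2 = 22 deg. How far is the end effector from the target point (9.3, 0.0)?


End effector via forward kinematics:
x = L1*cos(t1) + L2*cos(t1+t2) = -1.344
y = L1*sin(t1) + L2*sin(t1+t2) = -8.3567
Distance to target:
d = sqrt((9.3 - -1.344)^2 + (0.0 - -8.3567)^2)
= sqrt(113.2955 + 69.8337)
= 13.5325 m


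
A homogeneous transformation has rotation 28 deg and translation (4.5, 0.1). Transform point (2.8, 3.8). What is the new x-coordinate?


x' = cos(theta)*px - sin(theta)*py + tx
= 0.8829*2.8 - 0.4695*3.8 + 4.5
= 5.1883


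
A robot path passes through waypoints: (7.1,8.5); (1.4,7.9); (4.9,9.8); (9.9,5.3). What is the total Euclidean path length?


Segment lengths:
  seg1 = sqrt((-5.7)^2 + (-0.6)^2) = 5.7315
  seg2 = sqrt((3.5)^2 + (1.9)^2) = 3.9825
  seg3 = sqrt((5.0)^2 + (-4.5)^2) = 6.7268
Total = 16.4408


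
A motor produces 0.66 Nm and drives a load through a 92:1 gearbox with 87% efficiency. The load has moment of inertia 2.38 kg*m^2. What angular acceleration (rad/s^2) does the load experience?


tau_out = tau_motor * N * eta
= 0.66 * 92 * 0.87 = 52.8264 Nm
alpha = tau_out / I = 52.8264 / 2.38
= 22.196 rad/s^2


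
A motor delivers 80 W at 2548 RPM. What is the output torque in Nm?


omega = 2548 * 2*pi/60 = 266.8259 rad/s
tau = P / omega = 80 / 266.8259
= 0.2998 Nm


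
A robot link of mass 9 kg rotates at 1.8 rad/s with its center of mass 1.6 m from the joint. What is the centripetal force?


F = m * omega^2 * r
= 9 * 1.8^2 * 1.6
= 9 * 3.24 * 1.6
= 46.656 N


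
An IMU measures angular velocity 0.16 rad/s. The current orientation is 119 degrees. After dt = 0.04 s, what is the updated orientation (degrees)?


delta_theta = w * dt = 0.16 * 0.04 = 0.0064 rad
= 0.3667 deg
theta_new = 119 + 0.3667 = 119.3667 deg


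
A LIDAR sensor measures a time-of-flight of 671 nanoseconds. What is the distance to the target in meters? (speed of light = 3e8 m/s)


tof = 671 ns = 6.71e-07 s
dist = c * tof / 2
= 3e8 * 6.71e-07 / 2
= 100.65 m


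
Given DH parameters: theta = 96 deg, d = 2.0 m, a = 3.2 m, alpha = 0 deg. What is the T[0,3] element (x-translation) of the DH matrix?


T[0,3] = a * cos(theta)
= 3.2 * cos(96 deg)
= 3.2 * -0.1045
= -0.3345


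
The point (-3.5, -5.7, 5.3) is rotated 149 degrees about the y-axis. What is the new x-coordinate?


Rotation about y-axis: x' = x*cos(theta) + z*sin(theta)
= -3.5 * -0.8572 + 5.3 * 0.515
= 5.7298


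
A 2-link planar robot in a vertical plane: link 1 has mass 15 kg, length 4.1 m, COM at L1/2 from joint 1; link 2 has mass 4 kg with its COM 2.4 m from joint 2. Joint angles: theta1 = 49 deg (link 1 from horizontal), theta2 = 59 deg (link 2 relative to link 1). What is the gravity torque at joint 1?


Horizontal distance from joint 1 to link-1 COM:
  x_c1 = (L1/2)*cos(t1) = 2.05 * 0.6561 = 1.3449 m
Horizontal distance from joint 1 to link-2 COM:
  x_c2 = L1*cos(t1) + Lc2*cos(t1+t2)
       = 4.1*0.6561 + 2.4*-0.309 = 1.9482 m
tau1 = m1*g*x_c1 + m2*g*x_c2
     = 15*9.81*1.3449 + 4*9.81*1.9482
     = 197.9051 + 76.4474
     = 274.3525 Nm


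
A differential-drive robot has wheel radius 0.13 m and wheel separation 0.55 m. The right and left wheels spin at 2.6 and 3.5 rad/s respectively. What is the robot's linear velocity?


vR = r*wR = 0.13*2.6 = 0.338 m/s
vL = r*wL = 0.13*3.5 = 0.455 m/s
v = (vR+vL)/2 = 0.3965 m/s
omega = (vR-vL)/L = -0.2127 rad/s
linear velocity = 0.3965 m/s


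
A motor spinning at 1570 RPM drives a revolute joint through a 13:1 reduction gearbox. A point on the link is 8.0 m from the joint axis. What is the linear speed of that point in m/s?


omega_motor = 1570 * 2*pi/60 = 164.41 rad/s
omega_joint = omega_motor / 13 = 12.6469 rad/s
v = omega_joint * r = 12.6469 * 8.0
= 101.1754 m/s


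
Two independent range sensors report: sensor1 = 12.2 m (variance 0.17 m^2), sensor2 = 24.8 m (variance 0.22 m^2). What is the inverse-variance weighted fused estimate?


w1 = (1/var1) / (1/var1 + 1/var2)
   = 5.8824 / (5.8824 + 4.5455) = 0.5641
w2 = 1 - w1 = 0.4359
fused = w1*s1 + w2*s2 = 6.8821 + 10.8103
= 17.6923 m


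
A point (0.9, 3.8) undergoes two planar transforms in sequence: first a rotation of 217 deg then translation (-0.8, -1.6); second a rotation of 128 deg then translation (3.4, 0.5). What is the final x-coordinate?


After transform 1:
x1 = cos(217)*0.9 - sin(217)*3.8 + -0.8 = 0.7681
y1 = sin(217)*0.9 + cos(217)*3.8 + -1.6 = -5.1764
After transform 2:
x2 = cos(128)*0.7681 - sin(128)*-5.1764 + 3.4
= 7.0062


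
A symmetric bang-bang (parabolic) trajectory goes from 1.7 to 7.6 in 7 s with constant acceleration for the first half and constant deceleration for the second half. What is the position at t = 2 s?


Symmetric rest-to-rest: each phase covers (pf-p0)/2 in time T/2. 0.5*a*(T/2)^2 = (pf-p0)/2 => a = 4*(pf-p0)/T^2
a = 4*(7.6-1.7)/7^2 = 0.4816
t = 2 is in the acceleration phase (t <= T/2).
p = p0 + 0.5*a*t^2 = 1.7 + 0.5*0.4816*2^2
= 2.6633


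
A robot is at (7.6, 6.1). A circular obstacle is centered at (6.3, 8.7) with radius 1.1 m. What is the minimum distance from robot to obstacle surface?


center_dist = sqrt((7.6-6.3)^2 + (6.1-8.7)^2)
= sqrt(1.69 + 6.76)
= 2.9069
min_dist = center_dist - radius = 2.9069 - 1.1 = 1.8069 m


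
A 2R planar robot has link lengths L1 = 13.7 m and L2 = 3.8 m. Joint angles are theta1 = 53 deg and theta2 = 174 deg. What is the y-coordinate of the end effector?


Convert angles to radians: theta1 = 0.925, theta2 = 3.0369
y = L1*sin(theta1) + L2*sin(theta1+theta2)
y = 10.9413 + -2.7791
y = 8.1622


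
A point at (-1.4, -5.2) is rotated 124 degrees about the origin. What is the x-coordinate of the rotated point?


x' = x*cos(theta) - y*sin(theta)
cos(124 deg) = -0.5592, sin(124 deg) = 0.829
x' = -1.4 * -0.5592 - -5.2 * 0.829
= 0.7829 - -4.311
= 5.0939


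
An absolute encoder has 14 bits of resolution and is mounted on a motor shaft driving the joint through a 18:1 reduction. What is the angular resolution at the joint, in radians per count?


counts = 2^14 = 16384
effective counts at joint = 16384 * 18 = 294912
resolution = 2*pi / 294912
= 2.1305e-05 rad/count


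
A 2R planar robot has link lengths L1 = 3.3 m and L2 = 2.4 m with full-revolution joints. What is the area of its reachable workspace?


r_max = L1 + L2 = 5.7 m
r_min = |L1 - L2| = 0.9 m
Area = pi*(r_max^2 - r_min^2)
= pi*(32.49 - 0.81)
= pi * 31.68
= 99.5257 m^2


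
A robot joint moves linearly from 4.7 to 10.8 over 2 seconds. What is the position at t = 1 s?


s = t/T = 1/2 = 0.5
p(t) = p0 + (pf-p0)*s
= 4.7 + (10.8 - 4.7) * 0.5
= 7.75


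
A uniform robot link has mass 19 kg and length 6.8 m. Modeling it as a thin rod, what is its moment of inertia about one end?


I = (1/3) * m * L^2
= (1/3) * 19 * 6.8^2
= 0.333333 * 19 * 46.24
= 292.8533 kg*m^2


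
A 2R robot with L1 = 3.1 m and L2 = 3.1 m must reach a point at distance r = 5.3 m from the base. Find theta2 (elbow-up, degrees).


cos(theta2) = (r^2 - L1^2 - L2^2) / (2*L1*L2)
cos(theta2) = (28.09 - 9.61 - 9.61) / 19.22
cos(theta2) = 0.461498
theta2 = 62.5162 degrees


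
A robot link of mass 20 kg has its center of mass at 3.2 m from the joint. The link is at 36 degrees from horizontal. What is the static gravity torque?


tau = m*g*L*cos(angle)
= 20 * 9.81 * 3.2 * cos(36 deg)
= 20 * 9.81 * 3.2 * 0.809
= 507.9332 Nm
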